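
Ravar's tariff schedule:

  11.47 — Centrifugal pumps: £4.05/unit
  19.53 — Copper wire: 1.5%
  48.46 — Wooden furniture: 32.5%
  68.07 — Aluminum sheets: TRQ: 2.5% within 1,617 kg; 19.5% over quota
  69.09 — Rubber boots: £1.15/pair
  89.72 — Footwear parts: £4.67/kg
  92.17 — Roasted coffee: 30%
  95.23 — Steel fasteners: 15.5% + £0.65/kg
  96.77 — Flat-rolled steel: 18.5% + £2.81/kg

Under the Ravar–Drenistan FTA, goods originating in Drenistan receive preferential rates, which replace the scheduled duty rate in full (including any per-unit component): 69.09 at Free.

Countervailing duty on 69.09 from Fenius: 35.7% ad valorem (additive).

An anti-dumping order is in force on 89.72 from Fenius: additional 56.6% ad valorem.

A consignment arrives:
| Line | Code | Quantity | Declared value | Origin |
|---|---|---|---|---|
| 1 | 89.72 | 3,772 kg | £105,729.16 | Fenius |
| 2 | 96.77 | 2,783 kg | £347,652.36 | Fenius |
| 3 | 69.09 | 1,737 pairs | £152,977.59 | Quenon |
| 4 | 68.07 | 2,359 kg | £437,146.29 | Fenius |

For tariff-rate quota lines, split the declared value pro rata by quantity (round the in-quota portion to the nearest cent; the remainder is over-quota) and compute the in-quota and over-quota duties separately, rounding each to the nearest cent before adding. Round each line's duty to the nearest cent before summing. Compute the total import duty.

£185,895.07

Line 1 (89.72, Fenius, 3,772 kg, £105,729.16):
Base rate for 89.72 is £4.67/kg.
Additional duty on 89.72 from Fenius: +56.6% ad valorem. Applied ad valorem rate = 56.6%.
Duty = £105,729.16 × 56.6% + 3,772 × £4.67 = £77,457.94.
Line 2 (96.77, Fenius, 2,783 kg, £347,652.36):
Base rate for 96.77 is 18.5% + £2.81/kg.
Duty = £347,652.36 × 18.5% + 2,783 × £2.81 = £72,135.92.
Line 3 (69.09, Quenon, 1,737 pairs, £152,977.59):
Base rate for 69.09 is £1.15/pair.
69.09 has an FTA preferential rate, but origin Quenon is not Drenistan; base rate stands.
The additional-duty order on 69.09 targets Fenius, not Quenon; it does not apply.
Duty = 1,737 × £1.15 = £1,997.55.
Line 4 (68.07, Fenius, 2,359 kg, £437,146.29):
Code 68.07 is under a tariff-rate quota (threshold 1,617 kg). In-quota: 1,617 kg at 2.5%; over-quota: 742 kg at 19.5%.
Pro-rata value split: in-quota = £437,146.29 × 1,617/2,359 = £299,646.27; over-quota = £437,146.29 − £299,646.27 = £137,500.02.
In-quota duty = £299,646.27 × 2.5% = £7,491.16. Over-quota duty = £137,500.02 × 19.5% = £26,812.50.
Line duty = £7,491.16 + £26,812.50 = £34,303.66.
Total = £77,457.94 + £72,135.92 + £1,997.55 + £34,303.66 = £185,895.07.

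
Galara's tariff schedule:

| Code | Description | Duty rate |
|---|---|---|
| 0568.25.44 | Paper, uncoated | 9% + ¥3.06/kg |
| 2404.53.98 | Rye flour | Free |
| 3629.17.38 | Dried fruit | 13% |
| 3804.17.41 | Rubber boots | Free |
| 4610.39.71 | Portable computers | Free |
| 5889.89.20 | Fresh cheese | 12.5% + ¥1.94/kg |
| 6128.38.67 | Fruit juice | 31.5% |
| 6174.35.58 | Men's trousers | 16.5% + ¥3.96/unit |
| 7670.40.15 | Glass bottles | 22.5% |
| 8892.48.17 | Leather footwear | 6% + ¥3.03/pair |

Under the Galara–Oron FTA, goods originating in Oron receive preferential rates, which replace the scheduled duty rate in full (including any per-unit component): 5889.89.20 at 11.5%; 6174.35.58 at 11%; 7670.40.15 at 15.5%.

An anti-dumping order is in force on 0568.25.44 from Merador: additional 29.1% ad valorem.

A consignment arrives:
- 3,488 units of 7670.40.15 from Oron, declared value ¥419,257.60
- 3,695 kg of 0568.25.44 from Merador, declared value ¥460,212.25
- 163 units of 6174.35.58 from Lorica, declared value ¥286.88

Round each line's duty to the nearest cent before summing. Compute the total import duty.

Line 1 (7670.40.15, Oron, 3,488 units, ¥419,257.60):
Base rate for 7670.40.15 is 22.5%.
Origin Oron qualifies under the Galara–Oron agreement and 7670.40.15 is covered: preferential rate 15.5% applies instead.
Duty = ¥419,257.60 × 15.5% = ¥64,984.93.
Line 2 (0568.25.44, Merador, 3,695 kg, ¥460,212.25):
Base rate for 0568.25.44 is 9% + ¥3.06/kg.
Additional duty on 0568.25.44 from Merador: +29.1%. Applied ad valorem rate: 9% + 29.1% = 38.1%.
Duty = ¥460,212.25 × 38.1% + 3,695 × ¥3.06 = ¥186,647.57.
Line 3 (6174.35.58, Lorica, 163 units, ¥286.88):
Base rate for 6174.35.58 is 16.5% + ¥3.96/unit.
6174.35.58 has an FTA preferential rate, but origin Lorica is not Oron; base rate stands.
Duty = ¥286.88 × 16.5% + 163 × ¥3.96 = ¥692.82.
Total = ¥64,984.93 + ¥186,647.57 + ¥692.82 = ¥252,325.32.

¥252,325.32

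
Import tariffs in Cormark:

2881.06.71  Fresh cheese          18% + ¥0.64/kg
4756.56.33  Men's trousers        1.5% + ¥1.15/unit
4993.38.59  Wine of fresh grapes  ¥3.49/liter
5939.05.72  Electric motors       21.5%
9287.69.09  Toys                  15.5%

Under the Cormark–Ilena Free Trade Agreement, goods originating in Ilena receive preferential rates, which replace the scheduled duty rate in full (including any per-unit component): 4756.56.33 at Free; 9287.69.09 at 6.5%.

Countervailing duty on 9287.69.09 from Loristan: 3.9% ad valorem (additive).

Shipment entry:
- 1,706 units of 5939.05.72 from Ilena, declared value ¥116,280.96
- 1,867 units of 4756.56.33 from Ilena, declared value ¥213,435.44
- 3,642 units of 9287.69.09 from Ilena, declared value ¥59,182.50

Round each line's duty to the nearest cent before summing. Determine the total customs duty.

¥28,847.27

Line 1 (5939.05.72, Ilena, 1,706 units, ¥116,280.96):
Base rate for 5939.05.72 is 21.5%.
Origin Ilena is the FTA partner but 5939.05.72 is not on the preference list; base rate stands.
Duty = ¥116,280.96 × 21.5% = ¥25,000.41.
Line 2 (4756.56.33, Ilena, 1,867 units, ¥213,435.44):
Base rate for 4756.56.33 is 1.5% + ¥1.15/unit.
Origin Ilena qualifies under the Cormark–Ilena agreement and 4756.56.33 is covered: preferential rate Free applies instead.
Duty = ¥213,435.44 × 0% = ¥0.00.
Line 3 (9287.69.09, Ilena, 3,642 units, ¥59,182.50):
Base rate for 9287.69.09 is 15.5%.
Origin Ilena qualifies under the Cormark–Ilena agreement and 9287.69.09 is covered: preferential rate 6.5% applies instead.
The additional-duty order on 9287.69.09 targets Loristan, not Ilena; it does not apply.
Duty = ¥59,182.50 × 6.5% = ¥3,846.86.
Total = ¥25,000.41 + ¥0.00 + ¥3,846.86 = ¥28,847.27.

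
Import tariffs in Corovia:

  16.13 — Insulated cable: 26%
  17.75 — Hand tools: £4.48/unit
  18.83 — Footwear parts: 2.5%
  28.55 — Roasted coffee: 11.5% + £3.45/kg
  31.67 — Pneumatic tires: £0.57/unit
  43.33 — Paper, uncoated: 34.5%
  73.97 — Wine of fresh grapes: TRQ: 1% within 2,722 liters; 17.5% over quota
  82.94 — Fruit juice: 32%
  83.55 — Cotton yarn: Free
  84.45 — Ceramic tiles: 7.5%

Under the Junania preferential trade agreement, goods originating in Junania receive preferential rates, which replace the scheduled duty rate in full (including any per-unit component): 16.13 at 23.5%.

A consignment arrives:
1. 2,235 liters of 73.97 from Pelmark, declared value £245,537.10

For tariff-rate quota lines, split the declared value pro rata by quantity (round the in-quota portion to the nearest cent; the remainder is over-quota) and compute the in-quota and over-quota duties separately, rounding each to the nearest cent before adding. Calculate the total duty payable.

£2,455.37

Line 1 (73.97, Pelmark, 2,235 liters, £245,537.10):
Code 73.97 is under a tariff-rate quota (threshold 2,722 liters). Quantity 2,235 liters is within the quota, so the in-quota rate 1% applies to the full value.
Duty = £245,537.10 × 1% = £2,455.37.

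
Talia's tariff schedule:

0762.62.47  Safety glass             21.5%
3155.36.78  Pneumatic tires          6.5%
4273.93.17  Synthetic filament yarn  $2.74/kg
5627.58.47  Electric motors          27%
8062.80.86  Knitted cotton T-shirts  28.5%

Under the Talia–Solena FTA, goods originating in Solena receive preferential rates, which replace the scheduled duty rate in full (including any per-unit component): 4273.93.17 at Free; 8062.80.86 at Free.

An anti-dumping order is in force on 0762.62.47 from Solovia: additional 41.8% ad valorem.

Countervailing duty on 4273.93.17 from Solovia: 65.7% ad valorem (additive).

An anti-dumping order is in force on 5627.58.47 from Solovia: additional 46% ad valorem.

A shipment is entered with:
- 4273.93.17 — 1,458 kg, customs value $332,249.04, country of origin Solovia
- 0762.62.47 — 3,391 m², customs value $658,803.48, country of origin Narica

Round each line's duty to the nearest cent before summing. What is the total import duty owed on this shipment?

$363,925.29

Line 1 (4273.93.17, Solovia, 1,458 kg, $332,249.04):
Base rate for 4273.93.17 is $2.74/kg.
4273.93.17 has an FTA preferential rate, but origin Solovia is not Solena; base rate stands.
Additional duty on 4273.93.17 from Solovia: +65.7% ad valorem. Applied ad valorem rate = 65.7%.
Duty = $332,249.04 × 65.7% + 1,458 × $2.74 = $222,282.54.
Line 2 (0762.62.47, Narica, 3,391 m², $658,803.48):
Base rate for 0762.62.47 is 21.5%.
The additional-duty order on 0762.62.47 targets Solovia, not Narica; it does not apply.
Duty = $658,803.48 × 21.5% = $141,642.75.
Total = $222,282.54 + $141,642.75 = $363,925.29.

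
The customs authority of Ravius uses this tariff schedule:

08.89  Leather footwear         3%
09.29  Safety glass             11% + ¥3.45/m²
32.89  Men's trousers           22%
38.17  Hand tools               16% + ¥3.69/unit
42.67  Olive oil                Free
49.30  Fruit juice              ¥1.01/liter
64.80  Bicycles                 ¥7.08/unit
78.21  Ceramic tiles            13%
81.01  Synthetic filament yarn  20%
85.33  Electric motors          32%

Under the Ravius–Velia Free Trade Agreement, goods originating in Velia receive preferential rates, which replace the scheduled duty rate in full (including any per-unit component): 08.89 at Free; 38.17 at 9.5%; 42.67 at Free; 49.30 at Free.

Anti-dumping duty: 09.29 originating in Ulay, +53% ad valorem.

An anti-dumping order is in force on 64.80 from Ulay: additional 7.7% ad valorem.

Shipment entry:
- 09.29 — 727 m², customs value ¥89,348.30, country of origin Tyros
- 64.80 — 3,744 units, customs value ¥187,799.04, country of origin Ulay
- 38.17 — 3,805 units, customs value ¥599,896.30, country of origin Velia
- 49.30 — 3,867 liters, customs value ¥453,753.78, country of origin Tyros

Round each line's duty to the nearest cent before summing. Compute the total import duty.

Line 1 (09.29, Tyros, 727 m², ¥89,348.30):
Base rate for 09.29 is 11% + ¥3.45/m².
The additional-duty order on 09.29 targets Ulay, not Tyros; it does not apply.
Duty = ¥89,348.30 × 11% + 727 × ¥3.45 = ¥12,336.46.
Line 2 (64.80, Ulay, 3,744 units, ¥187,799.04):
Base rate for 64.80 is ¥7.08/unit.
Additional duty on 64.80 from Ulay: +7.7% ad valorem. Applied ad valorem rate = 7.7%.
Duty = ¥187,799.04 × 7.7% + 3,744 × ¥7.08 = ¥40,968.05.
Line 3 (38.17, Velia, 3,805 units, ¥599,896.30):
Base rate for 38.17 is 16% + ¥3.69/unit.
Origin Velia qualifies under the Ravius–Velia agreement and 38.17 is covered: preferential rate 9.5% applies instead.
Duty = ¥599,896.30 × 9.5% = ¥56,990.15.
Line 4 (49.30, Tyros, 3,867 liters, ¥453,753.78):
Base rate for 49.30 is ¥1.01/liter.
49.30 has an FTA preferential rate, but origin Tyros is not Velia; base rate stands.
Duty = 3,867 × ¥1.01 = ¥3,905.67.
Total = ¥12,336.46 + ¥40,968.05 + ¥56,990.15 + ¥3,905.67 = ¥114,200.33.

¥114,200.33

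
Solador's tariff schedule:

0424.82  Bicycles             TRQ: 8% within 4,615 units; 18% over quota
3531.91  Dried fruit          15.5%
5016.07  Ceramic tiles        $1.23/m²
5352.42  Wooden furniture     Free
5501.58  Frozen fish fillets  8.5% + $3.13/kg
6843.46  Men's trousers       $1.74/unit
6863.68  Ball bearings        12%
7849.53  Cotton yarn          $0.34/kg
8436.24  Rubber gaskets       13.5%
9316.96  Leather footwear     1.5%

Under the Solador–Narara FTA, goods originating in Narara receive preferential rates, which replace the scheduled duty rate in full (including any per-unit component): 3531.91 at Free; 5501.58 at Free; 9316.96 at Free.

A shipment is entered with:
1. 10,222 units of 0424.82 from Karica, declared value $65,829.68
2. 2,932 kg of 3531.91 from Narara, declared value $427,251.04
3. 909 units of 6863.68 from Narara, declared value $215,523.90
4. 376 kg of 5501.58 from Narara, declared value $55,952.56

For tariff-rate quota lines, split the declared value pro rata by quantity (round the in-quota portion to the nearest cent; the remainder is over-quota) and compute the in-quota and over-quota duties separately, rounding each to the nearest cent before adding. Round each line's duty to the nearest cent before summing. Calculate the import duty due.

Line 1 (0424.82, Karica, 10,222 units, $65,829.68):
Code 0424.82 is under a tariff-rate quota (threshold 4,615 units). In-quota: 4,615 units at 8%; over-quota: 5,607 units at 18%.
Pro-rata value split: in-quota = $65,829.68 × 4,615/10,222 = $29,720.60; over-quota = $65,829.68 − $29,720.60 = $36,109.08.
In-quota duty = $29,720.60 × 8% = $2,377.65. Over-quota duty = $36,109.08 × 18% = $6,499.63.
Line duty = $2,377.65 + $6,499.63 = $8,877.28.
Line 2 (3531.91, Narara, 2,932 kg, $427,251.04):
Base rate for 3531.91 is 15.5%.
Origin Narara qualifies under the Solador–Narara agreement and 3531.91 is covered: preferential rate Free applies instead.
Duty = $427,251.04 × 0% = $0.00.
Line 3 (6863.68, Narara, 909 units, $215,523.90):
Base rate for 6863.68 is 12%.
Origin Narara is the FTA partner but 6863.68 is not on the preference list; base rate stands.
Duty = $215,523.90 × 12% = $25,862.87.
Line 4 (5501.58, Narara, 376 kg, $55,952.56):
Base rate for 5501.58 is 8.5% + $3.13/kg.
Origin Narara qualifies under the Solador–Narara agreement and 5501.58 is covered: preferential rate Free applies instead.
Duty = $55,952.56 × 0% = $0.00.
Total = $8,877.28 + $0.00 + $25,862.87 + $0.00 = $34,740.15.

$34,740.15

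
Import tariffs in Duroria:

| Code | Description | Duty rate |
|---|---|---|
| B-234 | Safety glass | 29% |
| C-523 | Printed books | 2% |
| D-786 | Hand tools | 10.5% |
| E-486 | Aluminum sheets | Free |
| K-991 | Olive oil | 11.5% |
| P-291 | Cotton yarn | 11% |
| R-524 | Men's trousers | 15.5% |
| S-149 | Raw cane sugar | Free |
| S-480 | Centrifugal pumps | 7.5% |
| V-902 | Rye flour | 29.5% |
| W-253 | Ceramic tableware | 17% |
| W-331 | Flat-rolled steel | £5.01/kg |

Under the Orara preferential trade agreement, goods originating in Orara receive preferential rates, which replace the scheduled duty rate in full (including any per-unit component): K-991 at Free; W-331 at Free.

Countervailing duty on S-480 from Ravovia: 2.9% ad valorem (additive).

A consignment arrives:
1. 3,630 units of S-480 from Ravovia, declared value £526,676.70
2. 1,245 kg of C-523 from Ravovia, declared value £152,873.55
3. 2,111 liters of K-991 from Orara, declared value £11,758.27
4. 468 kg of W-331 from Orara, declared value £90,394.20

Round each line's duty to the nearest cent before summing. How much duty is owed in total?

Line 1 (S-480, Ravovia, 3,630 units, £526,676.70):
Base rate for S-480 is 7.5%.
Additional duty on S-480 from Ravovia: +2.9%. Applied ad valorem rate: 7.5% + 2.9% = 10.4%.
Duty = £526,676.70 × 10.4% = £54,774.38.
Line 2 (C-523, Ravovia, 1,245 kg, £152,873.55):
Base rate for C-523 is 2%.
Duty = £152,873.55 × 2% = £3,057.47.
Line 3 (K-991, Orara, 2,111 liters, £11,758.27):
Base rate for K-991 is 11.5%.
Origin Orara qualifies under the Duroria–Orara agreement and K-991 is covered: preferential rate Free applies instead.
Duty = £11,758.27 × 0% = £0.00.
Line 4 (W-331, Orara, 468 kg, £90,394.20):
Base rate for W-331 is £5.01/kg.
Origin Orara qualifies under the Duroria–Orara agreement and W-331 is covered: preferential rate Free applies instead.
Duty = £90,394.20 × 0% = £0.00.
Total = £54,774.38 + £3,057.47 + £0.00 + £0.00 = £57,831.85.

£57,831.85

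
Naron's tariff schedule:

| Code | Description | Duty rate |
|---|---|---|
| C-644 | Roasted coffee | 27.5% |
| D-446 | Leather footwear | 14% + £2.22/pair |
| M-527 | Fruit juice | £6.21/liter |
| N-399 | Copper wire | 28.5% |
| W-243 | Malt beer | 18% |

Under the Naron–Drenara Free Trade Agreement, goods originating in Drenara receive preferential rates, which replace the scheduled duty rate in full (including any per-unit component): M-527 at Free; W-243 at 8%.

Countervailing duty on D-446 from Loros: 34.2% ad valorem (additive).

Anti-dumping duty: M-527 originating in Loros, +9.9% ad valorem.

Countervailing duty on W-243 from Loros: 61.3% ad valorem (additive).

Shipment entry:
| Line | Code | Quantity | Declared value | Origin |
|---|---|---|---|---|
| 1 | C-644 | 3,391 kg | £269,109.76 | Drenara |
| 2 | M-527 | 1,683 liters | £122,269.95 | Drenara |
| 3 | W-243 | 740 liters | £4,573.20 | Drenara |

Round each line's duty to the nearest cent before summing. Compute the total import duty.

£74,371.04

Line 1 (C-644, Drenara, 3,391 kg, £269,109.76):
Base rate for C-644 is 27.5%.
Origin Drenara is the FTA partner but C-644 is not on the preference list; base rate stands.
Duty = £269,109.76 × 27.5% = £74,005.18.
Line 2 (M-527, Drenara, 1,683 liters, £122,269.95):
Base rate for M-527 is £6.21/liter.
Origin Drenara qualifies under the Naron–Drenara agreement and M-527 is covered: preferential rate Free applies instead.
The additional-duty order on M-527 targets Loros, not Drenara; it does not apply.
Duty = £122,269.95 × 0% = £0.00.
Line 3 (W-243, Drenara, 740 liters, £4,573.20):
Base rate for W-243 is 18%.
Origin Drenara qualifies under the Naron–Drenara agreement and W-243 is covered: preferential rate 8% applies instead.
The additional-duty order on W-243 targets Loros, not Drenara; it does not apply.
Duty = £4,573.20 × 8% = £365.86.
Total = £74,005.18 + £0.00 + £365.86 = £74,371.04.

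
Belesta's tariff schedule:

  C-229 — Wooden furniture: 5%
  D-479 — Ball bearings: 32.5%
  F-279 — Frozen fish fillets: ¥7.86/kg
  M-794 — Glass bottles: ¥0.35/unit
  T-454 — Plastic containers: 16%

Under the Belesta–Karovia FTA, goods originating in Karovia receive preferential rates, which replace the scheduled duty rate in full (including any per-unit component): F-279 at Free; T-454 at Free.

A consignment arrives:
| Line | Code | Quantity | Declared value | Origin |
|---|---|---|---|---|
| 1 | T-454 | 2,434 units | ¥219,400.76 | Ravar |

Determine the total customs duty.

¥35,104.12

Line 1 (T-454, Ravar, 2,434 units, ¥219,400.76):
Base rate for T-454 is 16%.
T-454 has an FTA preferential rate, but origin Ravar is not Karovia; base rate stands.
Duty = ¥219,400.76 × 16% = ¥35,104.12.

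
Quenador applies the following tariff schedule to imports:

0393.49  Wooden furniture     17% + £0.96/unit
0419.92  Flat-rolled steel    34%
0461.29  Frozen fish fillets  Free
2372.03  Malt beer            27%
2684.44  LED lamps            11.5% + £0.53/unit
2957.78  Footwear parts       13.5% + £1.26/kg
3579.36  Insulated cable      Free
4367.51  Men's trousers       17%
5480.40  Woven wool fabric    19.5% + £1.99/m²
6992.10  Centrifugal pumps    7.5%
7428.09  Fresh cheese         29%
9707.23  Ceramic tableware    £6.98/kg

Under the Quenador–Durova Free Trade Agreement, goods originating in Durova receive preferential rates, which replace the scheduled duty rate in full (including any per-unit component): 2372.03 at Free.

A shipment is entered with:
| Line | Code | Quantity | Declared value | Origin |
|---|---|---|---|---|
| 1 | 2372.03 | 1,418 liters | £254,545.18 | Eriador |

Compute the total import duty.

Line 1 (2372.03, Eriador, 1,418 liters, £254,545.18):
Base rate for 2372.03 is 27%.
2372.03 has an FTA preferential rate, but origin Eriador is not Durova; base rate stands.
Duty = £254,545.18 × 27% = £68,727.20.

£68,727.20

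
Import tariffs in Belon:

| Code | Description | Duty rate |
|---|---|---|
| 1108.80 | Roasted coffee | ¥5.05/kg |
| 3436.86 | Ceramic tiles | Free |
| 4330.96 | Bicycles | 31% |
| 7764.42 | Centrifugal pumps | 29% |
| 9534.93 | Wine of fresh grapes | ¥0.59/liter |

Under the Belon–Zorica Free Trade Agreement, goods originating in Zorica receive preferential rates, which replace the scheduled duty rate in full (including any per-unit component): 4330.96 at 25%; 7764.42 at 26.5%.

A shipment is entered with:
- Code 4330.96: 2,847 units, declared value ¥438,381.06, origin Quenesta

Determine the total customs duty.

¥135,898.13

Line 1 (4330.96, Quenesta, 2,847 units, ¥438,381.06):
Base rate for 4330.96 is 31%.
4330.96 has an FTA preferential rate, but origin Quenesta is not Zorica; base rate stands.
Duty = ¥438,381.06 × 31% = ¥135,898.13.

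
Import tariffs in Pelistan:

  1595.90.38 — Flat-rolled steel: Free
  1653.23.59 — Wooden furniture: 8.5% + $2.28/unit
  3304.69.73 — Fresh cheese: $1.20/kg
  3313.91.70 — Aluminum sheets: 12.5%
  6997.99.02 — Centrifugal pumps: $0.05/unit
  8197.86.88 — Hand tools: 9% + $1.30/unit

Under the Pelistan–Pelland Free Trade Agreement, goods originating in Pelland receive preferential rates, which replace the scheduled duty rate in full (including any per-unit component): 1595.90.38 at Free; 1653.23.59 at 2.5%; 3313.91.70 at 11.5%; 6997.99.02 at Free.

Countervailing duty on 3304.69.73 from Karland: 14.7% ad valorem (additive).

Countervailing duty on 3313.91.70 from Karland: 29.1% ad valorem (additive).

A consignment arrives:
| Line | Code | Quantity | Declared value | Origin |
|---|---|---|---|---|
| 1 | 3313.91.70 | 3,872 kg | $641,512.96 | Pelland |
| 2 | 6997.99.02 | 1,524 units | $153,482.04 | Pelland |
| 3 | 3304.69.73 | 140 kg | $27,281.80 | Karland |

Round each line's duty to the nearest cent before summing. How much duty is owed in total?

$77,952.41

Line 1 (3313.91.70, Pelland, 3,872 kg, $641,512.96):
Base rate for 3313.91.70 is 12.5%.
Origin Pelland qualifies under the Pelistan–Pelland agreement and 3313.91.70 is covered: preferential rate 11.5% applies instead.
The additional-duty order on 3313.91.70 targets Karland, not Pelland; it does not apply.
Duty = $641,512.96 × 11.5% = $73,773.99.
Line 2 (6997.99.02, Pelland, 1,524 units, $153,482.04):
Base rate for 6997.99.02 is $0.05/unit.
Origin Pelland qualifies under the Pelistan–Pelland agreement and 6997.99.02 is covered: preferential rate Free applies instead.
Duty = $153,482.04 × 0% = $0.00.
Line 3 (3304.69.73, Karland, 140 kg, $27,281.80):
Base rate for 3304.69.73 is $1.20/kg.
Additional duty on 3304.69.73 from Karland: +14.7% ad valorem. Applied ad valorem rate = 14.7%.
Duty = $27,281.80 × 14.7% + 140 × $1.20 = $4,178.42.
Total = $73,773.99 + $0.00 + $4,178.42 = $77,952.41.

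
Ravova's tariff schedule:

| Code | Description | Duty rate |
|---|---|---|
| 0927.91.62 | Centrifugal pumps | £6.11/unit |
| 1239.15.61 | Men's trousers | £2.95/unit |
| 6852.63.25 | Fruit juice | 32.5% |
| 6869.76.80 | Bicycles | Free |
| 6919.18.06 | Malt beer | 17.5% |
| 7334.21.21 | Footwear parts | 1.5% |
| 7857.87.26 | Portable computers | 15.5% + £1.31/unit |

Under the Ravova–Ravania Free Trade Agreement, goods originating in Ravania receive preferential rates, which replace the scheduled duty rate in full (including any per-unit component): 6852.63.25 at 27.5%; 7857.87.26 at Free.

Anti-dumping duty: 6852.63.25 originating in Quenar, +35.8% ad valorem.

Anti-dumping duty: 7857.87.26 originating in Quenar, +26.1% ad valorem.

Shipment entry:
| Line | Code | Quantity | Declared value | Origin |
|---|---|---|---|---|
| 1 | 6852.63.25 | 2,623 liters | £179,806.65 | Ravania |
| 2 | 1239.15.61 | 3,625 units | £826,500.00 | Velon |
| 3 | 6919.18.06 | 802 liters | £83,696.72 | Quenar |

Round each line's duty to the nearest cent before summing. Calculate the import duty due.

£74,787.51

Line 1 (6852.63.25, Ravania, 2,623 liters, £179,806.65):
Base rate for 6852.63.25 is 32.5%.
Origin Ravania qualifies under the Ravova–Ravania agreement and 6852.63.25 is covered: preferential rate 27.5% applies instead.
The additional-duty order on 6852.63.25 targets Quenar, not Ravania; it does not apply.
Duty = £179,806.65 × 27.5% = £49,446.83.
Line 2 (1239.15.61, Velon, 3,625 units, £826,500.00):
Base rate for 1239.15.61 is £2.95/unit.
Duty = 3,625 × £2.95 = £10,693.75.
Line 3 (6919.18.06, Quenar, 802 liters, £83,696.72):
Base rate for 6919.18.06 is 17.5%.
Duty = £83,696.72 × 17.5% = £14,646.93.
Total = £49,446.83 + £10,693.75 + £14,646.93 = £74,787.51.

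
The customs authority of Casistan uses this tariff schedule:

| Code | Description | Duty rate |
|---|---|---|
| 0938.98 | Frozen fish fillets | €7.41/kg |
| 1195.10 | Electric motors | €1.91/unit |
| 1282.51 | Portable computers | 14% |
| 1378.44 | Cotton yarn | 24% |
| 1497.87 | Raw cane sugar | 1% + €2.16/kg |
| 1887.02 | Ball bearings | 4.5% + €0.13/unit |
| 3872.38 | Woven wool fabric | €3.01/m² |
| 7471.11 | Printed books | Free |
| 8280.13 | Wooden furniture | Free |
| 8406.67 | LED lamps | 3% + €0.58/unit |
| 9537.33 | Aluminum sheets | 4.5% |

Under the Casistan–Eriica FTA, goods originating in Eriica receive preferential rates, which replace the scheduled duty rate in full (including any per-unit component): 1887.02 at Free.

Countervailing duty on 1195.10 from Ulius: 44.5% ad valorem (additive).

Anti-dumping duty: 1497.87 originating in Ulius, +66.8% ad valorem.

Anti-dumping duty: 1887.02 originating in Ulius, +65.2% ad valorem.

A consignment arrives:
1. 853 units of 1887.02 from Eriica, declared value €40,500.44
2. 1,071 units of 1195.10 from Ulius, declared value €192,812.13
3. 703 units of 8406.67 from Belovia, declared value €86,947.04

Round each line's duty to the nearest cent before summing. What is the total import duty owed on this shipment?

Line 1 (1887.02, Eriica, 853 units, €40,500.44):
Base rate for 1887.02 is 4.5% + €0.13/unit.
Origin Eriica qualifies under the Casistan–Eriica agreement and 1887.02 is covered: preferential rate Free applies instead.
The additional-duty order on 1887.02 targets Ulius, not Eriica; it does not apply.
Duty = €40,500.44 × 0% = €0.00.
Line 2 (1195.10, Ulius, 1,071 units, €192,812.13):
Base rate for 1195.10 is €1.91/unit.
Additional duty on 1195.10 from Ulius: +44.5% ad valorem. Applied ad valorem rate = 44.5%.
Duty = €192,812.13 × 44.5% + 1,071 × €1.91 = €87,847.01.
Line 3 (8406.67, Belovia, 703 units, €86,947.04):
Base rate for 8406.67 is 3% + €0.58/unit.
Duty = €86,947.04 × 3% + 703 × €0.58 = €3,016.15.
Total = €0.00 + €87,847.01 + €3,016.15 = €90,863.16.

€90,863.16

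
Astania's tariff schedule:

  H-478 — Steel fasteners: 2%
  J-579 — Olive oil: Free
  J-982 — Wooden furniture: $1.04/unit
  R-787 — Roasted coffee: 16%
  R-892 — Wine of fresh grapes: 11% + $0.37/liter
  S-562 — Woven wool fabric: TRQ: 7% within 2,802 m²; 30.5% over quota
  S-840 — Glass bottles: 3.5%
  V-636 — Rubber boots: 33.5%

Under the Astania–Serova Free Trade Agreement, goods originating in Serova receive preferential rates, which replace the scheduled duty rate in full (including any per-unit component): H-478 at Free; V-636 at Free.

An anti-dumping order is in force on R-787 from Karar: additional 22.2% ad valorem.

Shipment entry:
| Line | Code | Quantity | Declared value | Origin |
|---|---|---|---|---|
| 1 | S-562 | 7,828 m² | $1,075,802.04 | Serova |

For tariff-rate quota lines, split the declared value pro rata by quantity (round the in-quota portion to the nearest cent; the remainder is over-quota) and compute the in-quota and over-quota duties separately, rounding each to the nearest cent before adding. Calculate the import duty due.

Line 1 (S-562, Serova, 7,828 m², $1,075,802.04):
Code S-562 is under a tariff-rate quota (threshold 2,802 m²). In-quota: 2,802 m² at 7%; over-quota: 5,026 m² at 30.5%.
Pro-rata value split: in-quota = $1,075,802.04 × 2,802/7,828 = $385,078.86; over-quota = $1,075,802.04 − $385,078.86 = $690,723.18.
In-quota duty = $385,078.86 × 7% = $26,955.52. Over-quota duty = $690,723.18 × 30.5% = $210,670.57.
Line duty = $26,955.52 + $210,670.57 = $237,626.09.

$237,626.09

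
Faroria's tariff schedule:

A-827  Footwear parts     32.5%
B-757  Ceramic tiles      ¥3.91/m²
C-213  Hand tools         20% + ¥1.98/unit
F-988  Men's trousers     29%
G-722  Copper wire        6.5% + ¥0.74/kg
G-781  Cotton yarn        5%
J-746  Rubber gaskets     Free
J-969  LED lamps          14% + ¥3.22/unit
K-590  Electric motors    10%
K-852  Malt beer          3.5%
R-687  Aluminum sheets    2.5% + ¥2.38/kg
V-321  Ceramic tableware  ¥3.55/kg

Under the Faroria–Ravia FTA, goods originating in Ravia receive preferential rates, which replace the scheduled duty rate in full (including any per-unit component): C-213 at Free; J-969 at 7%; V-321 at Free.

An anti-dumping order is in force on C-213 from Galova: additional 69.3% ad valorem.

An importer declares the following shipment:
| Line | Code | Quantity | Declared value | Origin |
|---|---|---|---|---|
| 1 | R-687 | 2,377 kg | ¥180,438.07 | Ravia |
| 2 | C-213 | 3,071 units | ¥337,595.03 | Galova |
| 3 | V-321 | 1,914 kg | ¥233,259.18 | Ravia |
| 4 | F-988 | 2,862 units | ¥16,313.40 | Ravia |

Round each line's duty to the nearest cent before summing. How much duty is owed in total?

Line 1 (R-687, Ravia, 2,377 kg, ¥180,438.07):
Base rate for R-687 is 2.5% + ¥2.38/kg.
Origin Ravia is the FTA partner but R-687 is not on the preference list; base rate stands.
Duty = ¥180,438.07 × 2.5% + 2,377 × ¥2.38 = ¥10,168.21.
Line 2 (C-213, Galova, 3,071 units, ¥337,595.03):
Base rate for C-213 is 20% + ¥1.98/unit.
C-213 has an FTA preferential rate, but origin Galova is not Ravia; base rate stands.
Additional duty on C-213 from Galova: +69.3%. Applied ad valorem rate: 20% + 69.3% = 89.3%.
Duty = ¥337,595.03 × 89.3% + 3,071 × ¥1.98 = ¥307,552.94.
Line 3 (V-321, Ravia, 1,914 kg, ¥233,259.18):
Base rate for V-321 is ¥3.55/kg.
Origin Ravia qualifies under the Faroria–Ravia agreement and V-321 is covered: preferential rate Free applies instead.
Duty = ¥233,259.18 × 0% = ¥0.00.
Line 4 (F-988, Ravia, 2,862 units, ¥16,313.40):
Base rate for F-988 is 29%.
Origin Ravia is the FTA partner but F-988 is not on the preference list; base rate stands.
Duty = ¥16,313.40 × 29% = ¥4,730.89.
Total = ¥10,168.21 + ¥307,552.94 + ¥0.00 + ¥4,730.89 = ¥322,452.04.

¥322,452.04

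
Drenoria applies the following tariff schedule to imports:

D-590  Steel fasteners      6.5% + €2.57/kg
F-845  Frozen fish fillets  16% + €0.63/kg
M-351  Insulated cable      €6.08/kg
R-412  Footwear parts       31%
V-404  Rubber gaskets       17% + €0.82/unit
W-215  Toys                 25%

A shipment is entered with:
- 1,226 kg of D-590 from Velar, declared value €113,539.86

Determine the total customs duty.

€10,530.91

Line 1 (D-590, Velar, 1,226 kg, €113,539.86):
Base rate for D-590 is 6.5% + €2.57/kg.
Duty = €113,539.86 × 6.5% + 1,226 × €2.57 = €10,530.91.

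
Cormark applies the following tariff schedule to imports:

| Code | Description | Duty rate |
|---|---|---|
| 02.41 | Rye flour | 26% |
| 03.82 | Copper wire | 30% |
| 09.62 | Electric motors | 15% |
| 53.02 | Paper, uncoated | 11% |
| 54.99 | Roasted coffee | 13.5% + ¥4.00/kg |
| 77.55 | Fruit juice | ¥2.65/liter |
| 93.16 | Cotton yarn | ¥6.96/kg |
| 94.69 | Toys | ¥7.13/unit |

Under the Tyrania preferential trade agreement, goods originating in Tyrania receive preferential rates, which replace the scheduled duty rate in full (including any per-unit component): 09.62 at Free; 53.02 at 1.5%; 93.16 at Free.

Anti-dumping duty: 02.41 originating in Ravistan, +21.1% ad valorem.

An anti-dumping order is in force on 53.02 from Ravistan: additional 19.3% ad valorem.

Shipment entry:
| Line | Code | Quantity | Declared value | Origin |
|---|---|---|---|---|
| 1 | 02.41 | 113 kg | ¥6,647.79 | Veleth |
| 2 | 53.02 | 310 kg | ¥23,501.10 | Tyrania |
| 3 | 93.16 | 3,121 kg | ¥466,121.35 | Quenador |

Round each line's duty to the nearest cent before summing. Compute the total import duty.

Line 1 (02.41, Veleth, 113 kg, ¥6,647.79):
Base rate for 02.41 is 26%.
The additional-duty order on 02.41 targets Ravistan, not Veleth; it does not apply.
Duty = ¥6,647.79 × 26% = ¥1,728.43.
Line 2 (53.02, Tyrania, 310 kg, ¥23,501.10):
Base rate for 53.02 is 11%.
Origin Tyrania qualifies under the Cormark–Tyrania agreement and 53.02 is covered: preferential rate 1.5% applies instead.
The additional-duty order on 53.02 targets Ravistan, not Tyrania; it does not apply.
Duty = ¥23,501.10 × 1.5% = ¥352.52.
Line 3 (93.16, Quenador, 3,121 kg, ¥466,121.35):
Base rate for 93.16 is ¥6.96/kg.
93.16 has an FTA preferential rate, but origin Quenador is not Tyrania; base rate stands.
Duty = 3,121 × ¥6.96 = ¥21,722.16.
Total = ¥1,728.43 + ¥352.52 + ¥21,722.16 = ¥23,803.11.

¥23,803.11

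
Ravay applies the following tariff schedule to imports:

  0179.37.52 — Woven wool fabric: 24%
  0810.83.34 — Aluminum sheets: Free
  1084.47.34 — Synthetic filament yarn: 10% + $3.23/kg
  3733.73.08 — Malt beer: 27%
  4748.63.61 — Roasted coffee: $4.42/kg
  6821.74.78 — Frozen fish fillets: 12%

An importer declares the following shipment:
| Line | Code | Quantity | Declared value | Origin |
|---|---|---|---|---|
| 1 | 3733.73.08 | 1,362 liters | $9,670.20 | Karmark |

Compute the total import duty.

$2,610.95

Line 1 (3733.73.08, Karmark, 1,362 liters, $9,670.20):
Base rate for 3733.73.08 is 27%.
Duty = $9,670.20 × 27% = $2,610.95.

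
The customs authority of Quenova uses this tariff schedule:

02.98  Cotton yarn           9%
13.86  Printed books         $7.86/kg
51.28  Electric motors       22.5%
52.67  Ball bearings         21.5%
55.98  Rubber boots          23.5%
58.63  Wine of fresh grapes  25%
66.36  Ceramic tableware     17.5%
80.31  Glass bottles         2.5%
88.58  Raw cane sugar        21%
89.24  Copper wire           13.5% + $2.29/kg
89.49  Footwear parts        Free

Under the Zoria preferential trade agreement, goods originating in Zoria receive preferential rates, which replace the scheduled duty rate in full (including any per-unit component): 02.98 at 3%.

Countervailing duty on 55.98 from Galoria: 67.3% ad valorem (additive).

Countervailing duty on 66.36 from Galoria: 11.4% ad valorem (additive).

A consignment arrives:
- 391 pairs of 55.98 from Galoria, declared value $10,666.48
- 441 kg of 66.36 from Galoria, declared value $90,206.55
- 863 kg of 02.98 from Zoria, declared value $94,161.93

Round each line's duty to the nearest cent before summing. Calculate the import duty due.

Line 1 (55.98, Galoria, 391 pairs, $10,666.48):
Base rate for 55.98 is 23.5%.
Additional duty on 55.98 from Galoria: +67.3%. Applied ad valorem rate: 23.5% + 67.3% = 90.8%.
Duty = $10,666.48 × 90.8% = $9,685.16.
Line 2 (66.36, Galoria, 441 kg, $90,206.55):
Base rate for 66.36 is 17.5%.
Additional duty on 66.36 from Galoria: +11.4%. Applied ad valorem rate: 17.5% + 11.4% = 28.9%.
Duty = $90,206.55 × 28.9% = $26,069.69.
Line 3 (02.98, Zoria, 863 kg, $94,161.93):
Base rate for 02.98 is 9%.
Origin Zoria qualifies under the Quenova–Zoria agreement and 02.98 is covered: preferential rate 3% applies instead.
Duty = $94,161.93 × 3% = $2,824.86.
Total = $9,685.16 + $26,069.69 + $2,824.86 = $38,579.71.

$38,579.71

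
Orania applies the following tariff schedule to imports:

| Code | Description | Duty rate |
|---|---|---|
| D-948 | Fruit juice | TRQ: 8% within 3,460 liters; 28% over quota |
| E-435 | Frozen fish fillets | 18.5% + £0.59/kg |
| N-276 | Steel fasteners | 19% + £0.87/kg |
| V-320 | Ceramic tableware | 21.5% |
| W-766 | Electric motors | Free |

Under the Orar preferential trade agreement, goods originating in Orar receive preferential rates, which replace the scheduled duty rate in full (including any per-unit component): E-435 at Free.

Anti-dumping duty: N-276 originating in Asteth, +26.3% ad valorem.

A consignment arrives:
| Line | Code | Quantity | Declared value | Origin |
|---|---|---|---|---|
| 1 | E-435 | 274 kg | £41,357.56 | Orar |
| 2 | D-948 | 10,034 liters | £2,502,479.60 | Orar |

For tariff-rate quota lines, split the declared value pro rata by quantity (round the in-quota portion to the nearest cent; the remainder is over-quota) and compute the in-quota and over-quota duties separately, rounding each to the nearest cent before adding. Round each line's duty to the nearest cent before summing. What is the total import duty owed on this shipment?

£528,109.49

Line 1 (E-435, Orar, 274 kg, £41,357.56):
Base rate for E-435 is 18.5% + £0.59/kg.
Origin Orar qualifies under the Orania–Orar agreement and E-435 is covered: preferential rate Free applies instead.
Duty = £41,357.56 × 0% = £0.00.
Line 2 (D-948, Orar, 10,034 liters, £2,502,479.60):
Code D-948 is under a tariff-rate quota (threshold 3,460 liters). In-quota: 3,460 liters at 8%; over-quota: 6,574 liters at 28%.
Pro-rata value split: in-quota = £2,502,479.60 × 3,460/10,034 = £862,924.00; over-quota = £2,502,479.60 − £862,924.00 = £1,639,555.60.
In-quota duty = £862,924.00 × 8% = £69,033.92. Over-quota duty = £1,639,555.60 × 28% = £459,075.57.
Line duty = £69,033.92 + £459,075.57 = £528,109.49.
Total = £0.00 + £528,109.49 = £528,109.49.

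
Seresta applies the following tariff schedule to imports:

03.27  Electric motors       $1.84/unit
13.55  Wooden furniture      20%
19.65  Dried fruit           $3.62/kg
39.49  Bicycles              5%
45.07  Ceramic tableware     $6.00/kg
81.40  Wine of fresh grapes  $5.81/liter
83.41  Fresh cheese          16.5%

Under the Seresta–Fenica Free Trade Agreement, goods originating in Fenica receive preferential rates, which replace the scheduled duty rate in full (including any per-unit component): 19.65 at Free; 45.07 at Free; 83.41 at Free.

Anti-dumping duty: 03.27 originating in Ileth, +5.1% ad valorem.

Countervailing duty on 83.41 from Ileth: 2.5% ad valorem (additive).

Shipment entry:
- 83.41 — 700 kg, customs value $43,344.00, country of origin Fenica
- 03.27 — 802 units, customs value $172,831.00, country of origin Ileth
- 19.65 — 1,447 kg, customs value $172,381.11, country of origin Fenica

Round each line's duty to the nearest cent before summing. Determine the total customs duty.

Line 1 (83.41, Fenica, 700 kg, $43,344.00):
Base rate for 83.41 is 16.5%.
Origin Fenica qualifies under the Seresta–Fenica agreement and 83.41 is covered: preferential rate Free applies instead.
The additional-duty order on 83.41 targets Ileth, not Fenica; it does not apply.
Duty = $43,344.00 × 0% = $0.00.
Line 2 (03.27, Ileth, 802 units, $172,831.00):
Base rate for 03.27 is $1.84/unit.
Additional duty on 03.27 from Ileth: +5.1% ad valorem. Applied ad valorem rate = 5.1%.
Duty = $172,831.00 × 5.1% + 802 × $1.84 = $10,290.06.
Line 3 (19.65, Fenica, 1,447 kg, $172,381.11):
Base rate for 19.65 is $3.62/kg.
Origin Fenica qualifies under the Seresta–Fenica agreement and 19.65 is covered: preferential rate Free applies instead.
Duty = $172,381.11 × 0% = $0.00.
Total = $0.00 + $10,290.06 + $0.00 = $10,290.06.

$10,290.06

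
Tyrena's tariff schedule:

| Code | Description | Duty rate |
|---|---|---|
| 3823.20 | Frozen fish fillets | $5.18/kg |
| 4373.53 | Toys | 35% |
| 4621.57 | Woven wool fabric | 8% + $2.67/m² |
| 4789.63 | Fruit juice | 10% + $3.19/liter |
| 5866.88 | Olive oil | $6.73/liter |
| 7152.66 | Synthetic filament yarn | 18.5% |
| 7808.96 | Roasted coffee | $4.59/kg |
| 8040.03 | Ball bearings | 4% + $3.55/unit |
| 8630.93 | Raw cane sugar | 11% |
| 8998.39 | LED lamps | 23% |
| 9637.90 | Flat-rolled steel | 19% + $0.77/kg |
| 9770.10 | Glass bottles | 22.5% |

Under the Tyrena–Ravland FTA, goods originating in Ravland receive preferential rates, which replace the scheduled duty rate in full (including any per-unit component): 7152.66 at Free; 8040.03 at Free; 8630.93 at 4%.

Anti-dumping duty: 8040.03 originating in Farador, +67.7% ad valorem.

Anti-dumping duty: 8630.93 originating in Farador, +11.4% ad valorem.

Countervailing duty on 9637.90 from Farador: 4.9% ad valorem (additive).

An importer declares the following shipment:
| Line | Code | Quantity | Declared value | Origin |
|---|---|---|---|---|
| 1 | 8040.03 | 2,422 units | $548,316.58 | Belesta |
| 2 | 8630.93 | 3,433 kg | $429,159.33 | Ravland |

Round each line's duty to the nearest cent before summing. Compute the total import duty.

$47,697.13

Line 1 (8040.03, Belesta, 2,422 units, $548,316.58):
Base rate for 8040.03 is 4% + $3.55/unit.
8040.03 has an FTA preferential rate, but origin Belesta is not Ravland; base rate stands.
The additional-duty order on 8040.03 targets Farador, not Belesta; it does not apply.
Duty = $548,316.58 × 4% + 2,422 × $3.55 = $30,530.76.
Line 2 (8630.93, Ravland, 3,433 kg, $429,159.33):
Base rate for 8630.93 is 11%.
Origin Ravland qualifies under the Tyrena–Ravland agreement and 8630.93 is covered: preferential rate 4% applies instead.
The additional-duty order on 8630.93 targets Farador, not Ravland; it does not apply.
Duty = $429,159.33 × 4% = $17,166.37.
Total = $30,530.76 + $17,166.37 = $47,697.13.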